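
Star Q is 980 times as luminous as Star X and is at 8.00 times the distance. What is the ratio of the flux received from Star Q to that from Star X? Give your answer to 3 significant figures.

F = L/(4πd²), so F_Q/F_X = (L_Q/L_X) / (d_Q/d_X)²
= 980 / (8.00)² = 980 / 64.00 = 15.31.

15.3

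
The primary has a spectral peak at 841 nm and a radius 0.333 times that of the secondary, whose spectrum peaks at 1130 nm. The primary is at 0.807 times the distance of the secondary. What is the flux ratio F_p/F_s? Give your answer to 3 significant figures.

Wien's law: T_p/T_s = λ_s/λ_p = 1130/841 = 1.344.
L_p/L_s = (R_p/R_s)²(T_p/T_s)⁴ = (0.333)²(1.344)⁴ = 0.3614.
F_p/F_s = (L_p/L_s)/(d_p/d_s)² = 0.3614/(0.807)² = 0.5550.

0.555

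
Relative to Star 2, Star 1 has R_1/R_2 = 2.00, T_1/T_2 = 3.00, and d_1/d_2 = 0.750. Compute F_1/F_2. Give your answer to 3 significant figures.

L_1/L_2 = (R_1/R_2)²(T_1/T_2)⁴ = (2.00)² × (3.00)⁴ = 324.0.
F_1/F_2 = (L_1/L_2)/(d_1/d_2)² = 324.0 / (0.750)² = 576.0.

576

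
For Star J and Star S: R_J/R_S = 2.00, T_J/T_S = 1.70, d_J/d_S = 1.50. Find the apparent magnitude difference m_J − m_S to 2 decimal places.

-2.93

L_J/L_S = (2.00)²(1.70)⁴ = 33.41.
F_J/F_S = (L_J/L_S)/(d_J/d_S)² = 33.41/2.250 = 14.85.
m_J − m_S = −2.5 log₁₀(14.85) = -2.93.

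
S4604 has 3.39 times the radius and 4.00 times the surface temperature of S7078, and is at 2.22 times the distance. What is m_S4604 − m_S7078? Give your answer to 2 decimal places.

-6.94

L_S4604/L_S7078 = (3.39)²(4.00)⁴ = 2942.
F_S4604/F_S7078 = (L_S4604/L_S7078)/(d_S4604/d_S7078)² = 2942/4.928 = 596.9.
m_S4604 − m_S7078 = −2.5 log₁₀(596.9) = -6.94.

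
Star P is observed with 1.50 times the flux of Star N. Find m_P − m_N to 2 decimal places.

-0.44

m_P − m_N = −2.5 log₁₀(F_P/F_N) = −2.5 log₁₀(1.50) = −2.5 × (0.176) = -0.440.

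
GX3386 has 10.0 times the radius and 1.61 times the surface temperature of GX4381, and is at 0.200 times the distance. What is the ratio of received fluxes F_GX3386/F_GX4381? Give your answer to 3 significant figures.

L_GX3386/L_GX4381 = (R_GX3386/R_GX4381)²(T_GX3386/T_GX4381)⁴ = (10.0)² × (1.61)⁴ = 671.9.
F_GX3386/F_GX4381 = (L_GX3386/L_GX4381)/(d_GX3386/d_GX4381)² = 671.9 / (0.200)² = 1.680×10^4.

1.68×10^4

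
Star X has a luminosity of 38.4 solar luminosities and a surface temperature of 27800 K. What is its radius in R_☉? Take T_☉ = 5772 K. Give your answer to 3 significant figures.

0.267 R_☉

R/R_☉ = √(L/L_☉) / (T/T_☉)² = √(38.4) / (4.816)²
       = 6.197 / 23.20 = 0.2671.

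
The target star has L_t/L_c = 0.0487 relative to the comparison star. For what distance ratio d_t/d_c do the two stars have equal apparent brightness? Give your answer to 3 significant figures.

Equal flux requires L_t/d_t² = L_c/d_c², so d_t/d_c = √(L_t/L_c)
= √(0.0487) = 0.2207.

0.221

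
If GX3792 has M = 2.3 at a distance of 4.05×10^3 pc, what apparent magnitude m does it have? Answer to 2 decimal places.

m = M + 5 log₁₀(d/10 pc) = 2.3 + 5 log₁₀(4.05×10^3/10)
  = 2.3 + 5 × 2.607 = 2.3 + 13.04 = 15.34.

15.34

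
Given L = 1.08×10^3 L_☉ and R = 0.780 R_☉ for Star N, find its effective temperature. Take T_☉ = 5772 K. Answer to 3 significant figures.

3.75×10^4 K

T/T_☉ = (L/L_☉)^(1/4) / (R/R_☉)^(1/2)
T = 5772 × (1.08×10^3)^(1/4) / √(0.780) = 5772 × 5.733 / 0.8832 = 3.747×10^4 K.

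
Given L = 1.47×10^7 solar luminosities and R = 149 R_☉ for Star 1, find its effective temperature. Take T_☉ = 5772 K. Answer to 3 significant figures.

2.93×10^4 K

T/T_☉ = (L/L_☉)^(1/4) / (R/R_☉)^(1/2)
T = 5772 × (1.47×10^7)^(1/4) / √(149) = 5772 × 61.92 / 12.21 = 2.928×10^4 K.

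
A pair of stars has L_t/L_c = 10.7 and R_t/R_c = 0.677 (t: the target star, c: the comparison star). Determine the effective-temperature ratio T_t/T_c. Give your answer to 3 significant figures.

2.20

L ∝ R²T⁴ gives T ∝ (L/R²)^(1/4), so
T_t/T_c = (10.7 / 0.677²)^(1/4) = (23.35)^(1/4) = 2.198.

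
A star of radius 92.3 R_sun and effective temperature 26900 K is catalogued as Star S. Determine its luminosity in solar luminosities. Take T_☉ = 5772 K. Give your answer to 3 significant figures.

L/L_☉ = (R/R_☉)² (T/T_☉)⁴ = (92.3)² × (26900/5772)⁴
       = 8519 × (4.660)⁴ = 8519 × 471.7 = 4.019×10^6.

4.02×10^6 solar luminosities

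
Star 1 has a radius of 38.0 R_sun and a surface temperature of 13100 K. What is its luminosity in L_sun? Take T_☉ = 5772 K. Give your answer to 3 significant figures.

3.83×10^4 L_sun

L/L_☉ = (R/R_☉)² (T/T_☉)⁴ = (38.0)² × (13100/5772)⁴
       = 1444 × (2.270)⁴ = 1444 × 26.53 = 3.831×10^4.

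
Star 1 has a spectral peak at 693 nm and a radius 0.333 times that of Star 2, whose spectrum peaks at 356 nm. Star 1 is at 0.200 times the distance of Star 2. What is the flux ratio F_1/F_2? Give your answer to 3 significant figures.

0.193

Wien's law: T_1/T_2 = λ_2/λ_1 = 356/693 = 0.5137.
L_1/L_2 = (R_1/R_2)²(T_1/T_2)⁴ = (0.333)²(0.5137)⁴ = 0.007722.
F_1/F_2 = (L_1/L_2)/(d_1/d_2)² = 0.007722/(0.200)² = 0.1931.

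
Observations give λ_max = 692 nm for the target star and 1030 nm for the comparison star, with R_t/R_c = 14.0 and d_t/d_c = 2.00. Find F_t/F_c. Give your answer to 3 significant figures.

241

Wien's law: T_t/T_c = λ_c/λ_t = 1030/692 = 1.488.
L_t/L_c = (R_t/R_c)²(T_t/T_c)⁴ = (14.0)²(1.488)⁴ = 962.0.
F_t/F_c = (L_t/L_c)/(d_t/d_c)² = 962.0/(2.00)² = 240.5.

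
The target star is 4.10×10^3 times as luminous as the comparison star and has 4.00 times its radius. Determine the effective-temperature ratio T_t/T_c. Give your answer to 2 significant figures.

4.0

L ∝ R²T⁴ gives T ∝ (L/R²)^(1/4), so
T_t/T_c = (4.10×10^3 / 4.00²)^(1/4) = (256.2)^(1/4) = 4.001.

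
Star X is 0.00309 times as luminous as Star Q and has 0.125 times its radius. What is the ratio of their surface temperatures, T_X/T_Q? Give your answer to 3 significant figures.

0.667

L ∝ R²T⁴ gives T ∝ (L/R²)^(1/4), so
T_X/T_Q = (0.00309 / 0.125²)^(1/4) = (0.1978)^(1/4) = 0.6669.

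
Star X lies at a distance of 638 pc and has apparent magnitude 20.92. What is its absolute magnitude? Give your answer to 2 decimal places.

11.90

M = m − 5 log₁₀(d/10 pc) = 20.92 − 5 log₁₀(638/10)
  = 20.92 − 5 × 1.805 = 20.92 − 9.02 = 11.90.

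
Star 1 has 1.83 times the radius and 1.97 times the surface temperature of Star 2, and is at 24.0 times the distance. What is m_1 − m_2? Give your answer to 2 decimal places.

L_1/L_2 = (1.83)²(1.97)⁴ = 50.44.
F_1/F_2 = (L_1/L_2)/(d_1/d_2)² = 50.44/576.0 = 0.08757.
m_1 − m_2 = −2.5 log₁₀(0.08757) = 2.64.

2.64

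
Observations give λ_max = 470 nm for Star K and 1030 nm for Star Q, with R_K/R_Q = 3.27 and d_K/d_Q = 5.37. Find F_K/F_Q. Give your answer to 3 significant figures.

Wien's law: T_K/T_Q = λ_Q/λ_K = 1030/470 = 2.191.
L_K/L_Q = (R_K/R_Q)²(T_K/T_Q)⁴ = (3.27)²(2.191)⁴ = 246.6.
F_K/F_Q = (L_K/L_Q)/(d_K/d_Q)² = 246.6/(5.37)² = 8.553.

8.55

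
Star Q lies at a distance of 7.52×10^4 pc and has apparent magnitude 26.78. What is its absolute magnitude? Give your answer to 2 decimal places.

7.40

M = m − 5 log₁₀(d/10 pc) = 26.78 − 5 log₁₀(7.52×10^4/10)
  = 26.78 − 5 × 3.876 = 26.78 − 19.38 = 7.40.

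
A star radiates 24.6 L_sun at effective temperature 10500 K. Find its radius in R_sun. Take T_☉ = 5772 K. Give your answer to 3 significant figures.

1.50 R_sun

R/R_☉ = √(L/L_☉) / (T/T_☉)² = √(24.6) / (1.819)²
       = 4.960 / 3.309 = 1.499.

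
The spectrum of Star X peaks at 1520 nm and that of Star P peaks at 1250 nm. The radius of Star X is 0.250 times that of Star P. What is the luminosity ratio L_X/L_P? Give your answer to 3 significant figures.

0.0286

Wien's law gives T ∝ 1/λ_max, so T_X/T_P = λ_P/λ_X = 1250/1520 = 0.8224.
Then L ∝ R²T⁴ gives L_X/L_P = (0.250)² × (0.8224)⁴ = 0.06250 × 0.4574 = 0.02859.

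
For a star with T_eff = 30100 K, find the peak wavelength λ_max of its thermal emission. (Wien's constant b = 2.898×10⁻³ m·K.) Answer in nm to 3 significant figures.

λ_max = b/T = 2.898×10⁻³ / 30100 = 9.63×10^-8 m = 96.28 nm.

96.3 nm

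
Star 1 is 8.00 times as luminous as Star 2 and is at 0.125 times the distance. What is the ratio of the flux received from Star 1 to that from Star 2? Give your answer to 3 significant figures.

F = L/(4πd²), so F_1/F_2 = (L_1/L_2) / (d_1/d_2)²
= 8.00 / (0.125)² = 8.00 / 0.01562 = 512.0.

512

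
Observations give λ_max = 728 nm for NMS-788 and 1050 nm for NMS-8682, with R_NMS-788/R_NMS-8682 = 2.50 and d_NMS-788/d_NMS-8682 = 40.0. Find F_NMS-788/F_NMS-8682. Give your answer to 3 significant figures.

0.0169

Wien's law: T_NMS-788/T_NMS-8682 = λ_NMS-8682/λ_NMS-788 = 1050/728 = 1.442.
L_NMS-788/L_NMS-8682 = (R_NMS-788/R_NMS-8682)²(T_NMS-788/T_NMS-8682)⁴ = (2.50)²(1.442)⁴ = 27.05.
F_NMS-788/F_NMS-8682 = (L_NMS-788/L_NMS-8682)/(d_NMS-788/d_NMS-8682)² = 27.05/(40.0)² = 0.01690.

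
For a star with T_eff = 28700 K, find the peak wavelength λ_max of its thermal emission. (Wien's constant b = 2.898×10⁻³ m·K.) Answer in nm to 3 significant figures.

λ_max = b/T = 2.898×10⁻³ / 28700 = 1.01×10^-7 m = 101.0 nm.

101 nm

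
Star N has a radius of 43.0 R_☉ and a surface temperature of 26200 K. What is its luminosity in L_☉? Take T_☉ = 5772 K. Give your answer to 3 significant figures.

7.85×10^5 L_☉

L/L_☉ = (R/R_☉)² (T/T_☉)⁴ = (43.0)² × (26200/5772)⁴
       = 1849 × (4.539)⁴ = 1849 × 424.5 = 7.849×10^5.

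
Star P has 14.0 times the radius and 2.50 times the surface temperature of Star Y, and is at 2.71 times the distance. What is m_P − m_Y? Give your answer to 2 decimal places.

L_P/L_Y = (14.0)²(2.50)⁴ = 7656.
F_P/F_Y = (L_P/L_Y)/(d_P/d_Y)² = 7656/7.344 = 1043.
m_P − m_Y = −2.5 log₁₀(1043) = -7.55.

-7.55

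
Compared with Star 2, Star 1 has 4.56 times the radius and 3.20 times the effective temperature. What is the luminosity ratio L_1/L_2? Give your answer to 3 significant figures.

From the Stefan–Boltzmann law, L ∝ R²T⁴, so
L_1/L_2 = (R_1/R_2)² (T_1/T_2)⁴ = (4.56)² × (3.20)⁴ = 20.79 × 104.9 = 2180.

2.18×10^3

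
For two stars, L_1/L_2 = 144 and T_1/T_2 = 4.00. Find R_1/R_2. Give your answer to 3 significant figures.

0.750

L ∝ R²T⁴ gives R ∝ √L / T², so
R_1/R_2 = √(144) / (4.00)² = 12.00 / 16.00 = 0.7500.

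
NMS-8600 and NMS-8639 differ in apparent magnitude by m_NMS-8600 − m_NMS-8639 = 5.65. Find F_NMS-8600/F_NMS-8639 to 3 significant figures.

F_NMS-8600/F_NMS-8639 = 10^(−(m_NMS-8600 − m_NMS-8639)/2.5) = 10^(-5.65/2.5) = 10^-2.260 = 0.005495.

0.00550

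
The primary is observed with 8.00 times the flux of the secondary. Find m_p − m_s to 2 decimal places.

m_p − m_s = −2.5 log₁₀(F_p/F_s) = −2.5 log₁₀(8.00) = −2.5 × (0.903) = -2.258.

-2.26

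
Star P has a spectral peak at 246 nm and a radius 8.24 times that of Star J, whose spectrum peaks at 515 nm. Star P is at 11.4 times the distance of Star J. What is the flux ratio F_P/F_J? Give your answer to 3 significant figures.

10.0

Wien's law: T_P/T_J = λ_J/λ_P = 515/246 = 2.093.
L_P/L_J = (R_P/R_J)²(T_P/T_J)⁴ = (8.24)²(2.093)⁴ = 1304.
F_P/F_J = (L_P/L_J)/(d_P/d_J)² = 1304/(11.4)² = 10.04.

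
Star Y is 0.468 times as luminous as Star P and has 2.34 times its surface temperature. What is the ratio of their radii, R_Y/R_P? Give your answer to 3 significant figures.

L ∝ R²T⁴ gives R ∝ √L / T², so
R_Y/R_P = √(0.468) / (2.34)² = 0.6841 / 5.476 = 0.1249.

0.125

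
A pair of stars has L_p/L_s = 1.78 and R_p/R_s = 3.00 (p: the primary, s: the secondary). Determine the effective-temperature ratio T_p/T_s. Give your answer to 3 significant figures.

L ∝ R²T⁴ gives T ∝ (L/R²)^(1/4), so
T_p/T_s = (1.78 / 3.00²)^(1/4) = (0.1978)^(1/4) = 0.6669.

0.667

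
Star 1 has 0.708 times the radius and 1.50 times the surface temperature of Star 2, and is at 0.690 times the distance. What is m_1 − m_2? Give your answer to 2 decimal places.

-1.82

L_1/L_2 = (0.708)²(1.50)⁴ = 2.538.
F_1/F_2 = (L_1/L_2)/(d_1/d_2)² = 2.538/0.4761 = 5.330.
m_1 − m_2 = −2.5 log₁₀(5.330) = -1.82.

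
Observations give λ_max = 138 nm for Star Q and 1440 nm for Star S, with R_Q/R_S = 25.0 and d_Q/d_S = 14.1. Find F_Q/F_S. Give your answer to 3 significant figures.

Wien's law: T_Q/T_S = λ_S/λ_Q = 1440/138 = 10.43.
L_Q/L_S = (R_Q/R_S)²(T_Q/T_S)⁴ = (25.0)²(10.43)⁴ = 7.410×10^6.
F_Q/F_S = (L_Q/L_S)/(d_Q/d_S)² = 7.410×10^6/(14.1)² = 3.727×10^4.

3.73×10^4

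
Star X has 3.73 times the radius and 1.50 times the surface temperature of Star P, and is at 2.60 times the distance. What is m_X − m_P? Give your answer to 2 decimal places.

L_X/L_P = (3.73)²(1.50)⁴ = 70.43.
F_X/F_P = (L_X/L_P)/(d_X/d_P)² = 70.43/6.760 = 10.42.
m_X − m_P = −2.5 log₁₀(10.42) = -2.54.

-2.54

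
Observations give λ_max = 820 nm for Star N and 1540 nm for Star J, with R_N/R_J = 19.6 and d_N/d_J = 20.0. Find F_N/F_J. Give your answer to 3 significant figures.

Wien's law: T_N/T_J = λ_J/λ_N = 1540/820 = 1.878.
L_N/L_J = (R_N/R_J)²(T_N/T_J)⁴ = (19.6)²(1.878)⁴ = 4779.
F_N/F_J = (L_N/L_J)/(d_N/d_J)² = 4779/(20.0)² = 11.95.

11.9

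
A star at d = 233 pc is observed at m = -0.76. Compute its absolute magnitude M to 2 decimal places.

-7.60

M = m − 5 log₁₀(d/10 pc) = -0.76 − 5 log₁₀(233/10)
  = -0.76 − 5 × 1.367 = -0.76 − 6.84 = -7.60.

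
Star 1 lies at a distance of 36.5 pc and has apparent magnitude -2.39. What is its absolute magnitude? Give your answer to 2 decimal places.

-5.20

M = m − 5 log₁₀(d/10 pc) = -2.39 − 5 log₁₀(36.5/10)
  = -2.39 − 5 × 0.562 = -2.39 − 2.81 = -5.20.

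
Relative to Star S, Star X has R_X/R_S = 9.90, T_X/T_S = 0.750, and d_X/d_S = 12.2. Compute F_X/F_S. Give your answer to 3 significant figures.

0.208

L_X/L_S = (R_X/R_S)²(T_X/T_S)⁴ = (9.90)² × (0.750)⁴ = 31.01.
F_X/F_S = (L_X/L_S)/(d_X/d_S)² = 31.01 / (12.2)² = 0.2084.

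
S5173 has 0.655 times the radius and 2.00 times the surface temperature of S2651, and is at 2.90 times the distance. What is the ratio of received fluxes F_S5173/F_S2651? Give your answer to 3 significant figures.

0.816

L_S5173/L_S2651 = (R_S5173/R_S2651)²(T_S5173/T_S2651)⁴ = (0.655)² × (2.00)⁴ = 6.864.
F_S5173/F_S2651 = (L_S5173/L_S2651)/(d_S5173/d_S2651)² = 6.864 / (2.90)² = 0.8162.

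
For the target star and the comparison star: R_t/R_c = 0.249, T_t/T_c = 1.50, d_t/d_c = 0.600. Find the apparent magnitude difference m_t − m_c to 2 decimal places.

L_t/L_c = (0.249)²(1.50)⁴ = 0.3139.
F_t/F_c = (L_t/L_c)/(d_t/d_c)² = 0.3139/0.3600 = 0.8719.
m_t − m_c = −2.5 log₁₀(0.8719) = 0.15.

0.15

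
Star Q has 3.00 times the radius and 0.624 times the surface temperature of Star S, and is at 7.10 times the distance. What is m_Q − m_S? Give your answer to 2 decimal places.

3.92

L_Q/L_S = (3.00)²(0.624)⁴ = 1.365.
F_Q/F_S = (L_Q/L_S)/(d_Q/d_S)² = 1.365/50.41 = 0.02707.
m_Q − m_S = −2.5 log₁₀(0.02707) = 3.92.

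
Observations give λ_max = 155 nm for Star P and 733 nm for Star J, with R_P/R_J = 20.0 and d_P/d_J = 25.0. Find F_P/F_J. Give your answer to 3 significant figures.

Wien's law: T_P/T_J = λ_J/λ_P = 733/155 = 4.729.
L_P/L_J = (R_P/R_J)²(T_P/T_J)⁴ = (20.0)²(4.729)⁴ = 2.001×10^5.
F_P/F_J = (L_P/L_J)/(d_P/d_J)² = 2.001×10^5/(25.0)² = 320.1.

320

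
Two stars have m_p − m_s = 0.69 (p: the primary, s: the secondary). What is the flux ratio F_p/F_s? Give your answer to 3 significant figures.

0.530

F_p/F_s = 10^(−(m_p − m_s)/2.5) = 10^(-0.69/2.5) = 10^-0.276 = 0.5297.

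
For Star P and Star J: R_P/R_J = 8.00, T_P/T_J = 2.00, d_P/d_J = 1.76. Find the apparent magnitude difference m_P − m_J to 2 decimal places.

L_P/L_J = (8.00)²(2.00)⁴ = 1024.
F_P/F_J = (L_P/L_J)/(d_P/d_J)² = 1024/3.098 = 330.6.
m_P − m_J = −2.5 log₁₀(330.6) = -6.30.

-6.30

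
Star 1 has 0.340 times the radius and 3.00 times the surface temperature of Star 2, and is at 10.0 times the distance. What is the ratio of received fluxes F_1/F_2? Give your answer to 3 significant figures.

L_1/L_2 = (R_1/R_2)²(T_1/T_2)⁴ = (0.340)² × (3.00)⁴ = 9.364.
F_1/F_2 = (L_1/L_2)/(d_1/d_2)² = 9.364 / (10.0)² = 0.09364.

0.0936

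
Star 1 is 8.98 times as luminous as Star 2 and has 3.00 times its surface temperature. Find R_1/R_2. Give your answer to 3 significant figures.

L ∝ R²T⁴ gives R ∝ √L / T², so
R_1/R_2 = √(8.98) / (3.00)² = 2.997 / 9.000 = 0.3330.

0.333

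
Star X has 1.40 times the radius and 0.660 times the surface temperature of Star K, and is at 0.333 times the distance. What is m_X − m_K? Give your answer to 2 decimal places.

L_X/L_K = (1.40)²(0.660)⁴ = 0.3719.
F_X/F_K = (L_X/L_K)/(d_X/d_K)² = 0.3719/0.1109 = 3.354.
m_X − m_K = −2.5 log₁₀(3.354) = -1.31.

-1.31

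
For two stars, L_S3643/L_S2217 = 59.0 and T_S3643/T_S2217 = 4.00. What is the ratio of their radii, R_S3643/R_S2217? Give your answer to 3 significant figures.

L ∝ R²T⁴ gives R ∝ √L / T², so
R_S3643/R_S2217 = √(59.0) / (4.00)² = 7.681 / 16.00 = 0.4801.

0.480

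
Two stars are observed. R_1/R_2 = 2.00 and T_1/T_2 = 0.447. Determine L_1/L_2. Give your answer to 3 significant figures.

0.160

From the Stefan–Boltzmann law, L ∝ R²T⁴, so
L_1/L_2 = (R_1/R_2)² (T_1/T_2)⁴ = (2.00)² × (0.447)⁴ = 4.000 × 0.03992 = 0.1597.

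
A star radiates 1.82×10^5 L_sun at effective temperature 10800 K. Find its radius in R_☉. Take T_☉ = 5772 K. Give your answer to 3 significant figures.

R/R_☉ = √(L/L_☉) / (T/T_☉)² = √(1.82×10^5) / (1.871)²
       = 426.6 / 3.501 = 121.9.

122 R_☉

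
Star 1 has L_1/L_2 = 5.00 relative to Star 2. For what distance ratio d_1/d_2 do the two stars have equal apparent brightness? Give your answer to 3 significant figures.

Equal flux requires L_1/d_1² = L_2/d_2², so d_1/d_2 = √(L_1/L_2)
= √(5.00) = 2.236.

2.24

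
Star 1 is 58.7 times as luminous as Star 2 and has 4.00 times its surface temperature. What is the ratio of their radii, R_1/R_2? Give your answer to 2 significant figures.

L ∝ R²T⁴ gives R ∝ √L / T², so
R_1/R_2 = √(58.7) / (4.00)² = 7.662 / 16.00 = 0.4788.

0.48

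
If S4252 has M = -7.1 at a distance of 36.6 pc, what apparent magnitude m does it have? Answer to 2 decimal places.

-4.28

m = M + 5 log₁₀(d/10 pc) = -7.1 + 5 log₁₀(36.6/10)
  = -7.1 + 5 × 0.563 = -7.1 + 2.82 = -4.28.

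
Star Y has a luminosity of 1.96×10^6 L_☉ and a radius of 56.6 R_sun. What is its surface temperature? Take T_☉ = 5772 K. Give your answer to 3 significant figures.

2.87×10^4 K

T/T_☉ = (L/L_☉)^(1/4) / (R/R_☉)^(1/2)
T = 5772 × (1.96×10^6)^(1/4) / √(56.6) = 5772 × 37.42 / 7.523 = 2.871×10^4 K.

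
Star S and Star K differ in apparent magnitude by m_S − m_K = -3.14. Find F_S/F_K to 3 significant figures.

18.0

F_S/F_K = 10^(−(m_S − m_K)/2.5) = 10^(3.14/2.5) = 10^1.256 = 18.03.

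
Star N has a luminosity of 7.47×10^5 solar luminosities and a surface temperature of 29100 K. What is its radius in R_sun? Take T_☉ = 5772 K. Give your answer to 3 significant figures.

34.0 R_sun

R/R_☉ = √(L/L_☉) / (T/T_☉)² = √(7.47×10^5) / (5.042)²
       = 864.3 / 25.42 = 34.00.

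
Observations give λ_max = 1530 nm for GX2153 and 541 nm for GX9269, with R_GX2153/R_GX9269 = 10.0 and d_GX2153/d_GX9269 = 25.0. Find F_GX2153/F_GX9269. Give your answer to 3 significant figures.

Wien's law: T_GX2153/T_GX9269 = λ_GX9269/λ_GX2153 = 541/1530 = 0.3536.
L_GX2153/L_GX9269 = (R_GX2153/R_GX9269)²(T_GX2153/T_GX9269)⁴ = (10.0)²(0.3536)⁴ = 1.563.
F_GX2153/F_GX9269 = (L_GX2153/L_GX9269)/(d_GX2153/d_GX9269)² = 1.563/(25.0)² = 0.002501.

0.00250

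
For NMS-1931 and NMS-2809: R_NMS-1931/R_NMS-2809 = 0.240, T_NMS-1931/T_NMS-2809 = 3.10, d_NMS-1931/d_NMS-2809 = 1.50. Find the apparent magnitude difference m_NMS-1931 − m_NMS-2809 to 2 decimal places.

L_NMS-1931/L_NMS-2809 = (0.240)²(3.10)⁴ = 5.319.
F_NMS-1931/F_NMS-2809 = (L_NMS-1931/L_NMS-2809)/(d_NMS-1931/d_NMS-2809)² = 5.319/2.250 = 2.364.
m_NMS-1931 − m_NMS-2809 = −2.5 log₁₀(2.364) = -0.93.

-0.93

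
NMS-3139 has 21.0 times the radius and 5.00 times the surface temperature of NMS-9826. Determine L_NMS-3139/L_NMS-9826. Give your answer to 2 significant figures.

2.8×10^5

From the Stefan–Boltzmann law, L ∝ R²T⁴, so
L_NMS-3139/L_NMS-9826 = (R_NMS-3139/R_NMS-9826)² (T_NMS-3139/T_NMS-9826)⁴ = (21.0)² × (5.00)⁴ = 441.0 × 625.0 = 2.756×10^5.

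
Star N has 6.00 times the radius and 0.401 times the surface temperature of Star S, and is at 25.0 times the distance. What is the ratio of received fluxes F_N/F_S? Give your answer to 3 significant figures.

L_N/L_S = (R_N/R_S)²(T_N/T_S)⁴ = (6.00)² × (0.401)⁴ = 0.9309.
F_N/F_S = (L_N/L_S)/(d_N/d_S)² = 0.9309 / (25.0)² = 0.001489.

0.00149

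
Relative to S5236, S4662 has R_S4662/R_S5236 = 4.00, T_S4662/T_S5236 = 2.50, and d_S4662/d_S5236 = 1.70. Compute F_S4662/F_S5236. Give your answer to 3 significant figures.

L_S4662/L_S5236 = (R_S4662/R_S5236)²(T_S4662/T_S5236)⁴ = (4.00)² × (2.50)⁴ = 625.0.
F_S4662/F_S5236 = (L_S4662/L_S5236)/(d_S4662/d_S5236)² = 625.0 / (1.70)² = 216.3.

216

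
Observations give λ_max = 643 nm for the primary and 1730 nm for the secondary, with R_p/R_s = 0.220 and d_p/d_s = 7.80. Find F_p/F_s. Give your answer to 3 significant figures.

0.0417

Wien's law: T_p/T_s = λ_s/λ_p = 1730/643 = 2.691.
L_p/L_s = (R_p/R_s)²(T_p/T_s)⁴ = (0.220)²(2.691)⁴ = 2.536.
F_p/F_s = (L_p/L_s)/(d_p/d_s)² = 2.536/(7.80)² = 0.04169.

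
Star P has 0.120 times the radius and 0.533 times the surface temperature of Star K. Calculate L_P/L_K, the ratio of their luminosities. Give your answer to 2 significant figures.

0.0012

From the Stefan–Boltzmann law, L ∝ R²T⁴, so
L_P/L_K = (R_P/R_K)² (T_P/T_K)⁴ = (0.120)² × (0.533)⁴ = 0.01440 × 0.08071 = 0.001162.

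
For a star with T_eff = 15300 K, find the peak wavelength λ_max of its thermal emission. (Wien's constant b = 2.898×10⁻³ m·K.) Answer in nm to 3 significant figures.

189 nm

λ_max = b/T = 2.898×10⁻³ / 15300 = 1.89×10^-7 m = 189.4 nm.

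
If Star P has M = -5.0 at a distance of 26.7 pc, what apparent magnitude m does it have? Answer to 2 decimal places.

-2.87

m = M + 5 log₁₀(d/10 pc) = -5.0 + 5 log₁₀(26.7/10)
  = -5.0 + 5 × 0.427 = -5.0 + 2.13 = -2.87.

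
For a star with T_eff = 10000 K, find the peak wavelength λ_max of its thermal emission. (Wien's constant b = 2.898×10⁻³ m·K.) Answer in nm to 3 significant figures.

290 nm

λ_max = b/T = 2.898×10⁻³ / 10000 = 2.90×10^-7 m = 289.8 nm.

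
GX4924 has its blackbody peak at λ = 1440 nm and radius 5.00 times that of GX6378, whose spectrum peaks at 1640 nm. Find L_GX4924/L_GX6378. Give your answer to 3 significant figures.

42.1

Wien's law gives T ∝ 1/λ_max, so T_GX4924/T_GX6378 = λ_GX6378/λ_GX4924 = 1640/1440 = 1.139.
Then L ∝ R²T⁴ gives L_GX4924/L_GX6378 = (5.00)² × (1.139)⁴ = 25.00 × 1.682 = 42.06.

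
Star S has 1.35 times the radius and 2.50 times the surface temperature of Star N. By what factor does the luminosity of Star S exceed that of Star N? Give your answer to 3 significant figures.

71.2

From the Stefan–Boltzmann law, L ∝ R²T⁴, so
L_S/L_N = (R_S/R_N)² (T_S/T_N)⁴ = (1.35)² × (2.50)⁴ = 1.823 × 39.06 = 71.19.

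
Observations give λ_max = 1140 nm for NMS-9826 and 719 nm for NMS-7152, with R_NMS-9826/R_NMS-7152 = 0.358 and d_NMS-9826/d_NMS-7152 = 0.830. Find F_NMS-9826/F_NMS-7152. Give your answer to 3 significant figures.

Wien's law: T_NMS-9826/T_NMS-7152 = λ_NMS-7152/λ_NMS-9826 = 719/1140 = 0.6307.
L_NMS-9826/L_NMS-7152 = (R_NMS-9826/R_NMS-7152)²(T_NMS-9826/T_NMS-7152)⁴ = (0.358)²(0.6307)⁴ = 0.02028.
F_NMS-9826/F_NMS-7152 = (L_NMS-9826/L_NMS-7152)/(d_NMS-9826/d_NMS-7152)² = 0.02028/(0.830)² = 0.02944.

0.0294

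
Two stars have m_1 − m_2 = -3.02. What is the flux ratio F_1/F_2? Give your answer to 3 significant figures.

F_1/F_2 = 10^(−(m_1 − m_2)/2.5) = 10^(3.02/2.5) = 10^1.208 = 16.14.

16.1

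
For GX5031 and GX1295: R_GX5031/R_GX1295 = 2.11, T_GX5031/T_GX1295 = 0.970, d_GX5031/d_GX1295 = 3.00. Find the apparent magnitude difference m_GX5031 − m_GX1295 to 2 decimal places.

0.90

L_GX5031/L_GX1295 = (2.11)²(0.970)⁴ = 3.941.
F_GX5031/F_GX1295 = (L_GX5031/L_GX1295)/(d_GX5031/d_GX1295)² = 3.941/9.000 = 0.4379.
m_GX5031 − m_GX1295 = −2.5 log₁₀(0.4379) = 0.90.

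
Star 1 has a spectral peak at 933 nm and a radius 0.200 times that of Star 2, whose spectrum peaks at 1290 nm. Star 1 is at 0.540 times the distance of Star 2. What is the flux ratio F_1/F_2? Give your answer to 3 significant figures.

0.501

Wien's law: T_1/T_2 = λ_2/λ_1 = 1290/933 = 1.383.
L_1/L_2 = (R_1/R_2)²(T_1/T_2)⁴ = (0.200)²(1.383)⁴ = 0.1462.
F_1/F_2 = (L_1/L_2)/(d_1/d_2)² = 0.1462/(0.540)² = 0.5013.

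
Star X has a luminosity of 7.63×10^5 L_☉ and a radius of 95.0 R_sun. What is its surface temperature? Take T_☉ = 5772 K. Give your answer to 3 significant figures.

1.75×10^4 K

T/T_☉ = (L/L_☉)^(1/4) / (R/R_☉)^(1/2)
T = 5772 × (7.63×10^5)^(1/4) / √(95.0) = 5772 × 29.56 / 9.747 = 1.750×10^4 K.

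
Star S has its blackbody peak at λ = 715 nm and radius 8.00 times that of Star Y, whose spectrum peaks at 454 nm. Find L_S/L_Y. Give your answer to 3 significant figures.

10.4

Wien's law gives T ∝ 1/λ_max, so T_S/T_Y = λ_Y/λ_S = 454/715 = 0.6350.
Then L ∝ R²T⁴ gives L_S/L_Y = (8.00)² × (0.6350)⁴ = 64.00 × 0.1626 = 10.40.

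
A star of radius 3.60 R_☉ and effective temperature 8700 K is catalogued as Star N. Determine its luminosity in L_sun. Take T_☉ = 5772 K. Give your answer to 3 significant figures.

L/L_☉ = (R/R_☉)² (T/T_☉)⁴ = (3.60)² × (8700/5772)⁴
       = 12.96 × (1.507)⁴ = 12.96 × 5.161 = 66.89.

66.9 L_sun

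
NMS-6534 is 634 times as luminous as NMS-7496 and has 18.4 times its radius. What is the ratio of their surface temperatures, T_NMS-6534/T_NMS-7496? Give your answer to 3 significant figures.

L ∝ R²T⁴ gives T ∝ (L/R²)^(1/4), so
T_NMS-6534/T_NMS-7496 = (634 / 18.4²)^(1/4) = (1.873)^(1/4) = 1.170.

1.17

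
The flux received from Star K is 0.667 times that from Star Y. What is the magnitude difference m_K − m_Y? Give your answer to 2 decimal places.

0.44

m_K − m_Y = −2.5 log₁₀(F_K/F_Y) = −2.5 log₁₀(0.667) = −2.5 × (-0.176) = 0.440.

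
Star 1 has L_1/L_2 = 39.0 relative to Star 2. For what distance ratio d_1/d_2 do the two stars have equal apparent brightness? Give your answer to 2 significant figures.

Equal flux requires L_1/d_1² = L_2/d_2², so d_1/d_2 = √(L_1/L_2)
= √(39.0) = 6.245.

6.2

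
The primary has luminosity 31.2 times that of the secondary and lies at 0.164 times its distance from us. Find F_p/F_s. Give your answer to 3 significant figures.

F = L/(4πd²), so F_p/F_s = (L_p/L_s) / (d_p/d_s)²
= 31.2 / (0.164)² = 31.2 / 0.02690 = 1160.

1.16×10^3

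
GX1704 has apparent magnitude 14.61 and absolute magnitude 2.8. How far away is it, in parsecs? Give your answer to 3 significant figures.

m − M = 5 log₁₀(d/10 pc)
14.61 − (2.8) = 11.81 = 5 log₁₀(d/10)
d = 10 × 10^(11.81/5) = 10 × 10^2.362 = 2301 pc.

2.30×10^3 pc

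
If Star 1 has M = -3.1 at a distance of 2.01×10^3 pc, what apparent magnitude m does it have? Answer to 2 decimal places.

8.42

m = M + 5 log₁₀(d/10 pc) = -3.1 + 5 log₁₀(2.01×10^3/10)
  = -3.1 + 5 × 2.303 = -3.1 + 11.52 = 8.42.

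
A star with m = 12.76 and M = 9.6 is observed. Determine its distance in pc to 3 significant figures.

m − M = 5 log₁₀(d/10 pc)
12.76 − (9.6) = 3.16 = 5 log₁₀(d/10)
d = 10 × 10^(3.16/5) = 10 × 10^0.632 = 42.85 pc.

42.9 pc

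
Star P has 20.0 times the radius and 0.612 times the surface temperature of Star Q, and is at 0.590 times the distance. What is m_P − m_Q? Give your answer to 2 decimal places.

L_P/L_Q = (20.0)²(0.612)⁴ = 56.11.
F_P/F_Q = (L_P/L_Q)/(d_P/d_Q)² = 56.11/0.3481 = 161.2.
m_P − m_Q = −2.5 log₁₀(161.2) = -5.52.

-5.52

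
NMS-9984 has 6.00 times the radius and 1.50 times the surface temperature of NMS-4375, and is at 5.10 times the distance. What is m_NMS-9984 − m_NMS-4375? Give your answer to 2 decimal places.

L_NMS-9984/L_NMS-4375 = (6.00)²(1.50)⁴ = 182.2.
F_NMS-9984/F_NMS-4375 = (L_NMS-9984/L_NMS-4375)/(d_NMS-9984/d_NMS-4375)² = 182.2/26.01 = 7.007.
m_NMS-9984 − m_NMS-4375 = −2.5 log₁₀(7.007) = -2.11.

-2.11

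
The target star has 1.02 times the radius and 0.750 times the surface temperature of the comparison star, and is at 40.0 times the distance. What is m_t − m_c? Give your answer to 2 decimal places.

9.22

L_t/L_c = (1.02)²(0.750)⁴ = 0.3292.
F_t/F_c = (L_t/L_c)/(d_t/d_c)² = 0.3292/1600 = 2.057×10^-4.
m_t − m_c = −2.5 log₁₀(2.057×10^-4) = 9.22.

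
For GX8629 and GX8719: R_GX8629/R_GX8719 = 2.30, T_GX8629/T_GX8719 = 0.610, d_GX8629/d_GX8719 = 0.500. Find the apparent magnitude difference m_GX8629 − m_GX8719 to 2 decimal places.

-1.17

L_GX8629/L_GX8719 = (2.30)²(0.610)⁴ = 0.7324.
F_GX8629/F_GX8719 = (L_GX8629/L_GX8719)/(d_GX8629/d_GX8719)² = 0.7324/0.2500 = 2.930.
m_GX8629 − m_GX8719 = −2.5 log₁₀(2.930) = -1.17.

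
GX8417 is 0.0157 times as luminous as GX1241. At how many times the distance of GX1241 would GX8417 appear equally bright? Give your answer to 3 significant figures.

Equal flux requires L_GX8417/d_GX8417² = L_GX1241/d_GX1241², so d_GX8417/d_GX1241 = √(L_GX8417/L_GX1241)
= √(0.0157) = 0.1253.

0.125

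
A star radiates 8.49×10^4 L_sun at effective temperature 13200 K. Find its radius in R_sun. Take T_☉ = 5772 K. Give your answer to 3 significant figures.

R/R_☉ = √(L/L_☉) / (T/T_☉)² = √(8.49×10^4) / (2.287)²
       = 291.4 / 5.230 = 55.71.

55.7 R_sun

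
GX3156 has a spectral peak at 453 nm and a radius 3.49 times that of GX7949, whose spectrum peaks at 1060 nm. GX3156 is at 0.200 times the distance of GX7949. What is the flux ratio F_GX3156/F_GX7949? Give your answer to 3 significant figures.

Wien's law: T_GX3156/T_GX7949 = λ_GX7949/λ_GX3156 = 1060/453 = 2.340.
L_GX3156/L_GX7949 = (R_GX3156/R_GX7949)²(T_GX3156/T_GX7949)⁴ = (3.49)²(2.340)⁴ = 365.2.
F_GX3156/F_GX7949 = (L_GX3156/L_GX7949)/(d_GX3156/d_GX7949)² = 365.2/(0.200)² = 9129.

9.13×10^3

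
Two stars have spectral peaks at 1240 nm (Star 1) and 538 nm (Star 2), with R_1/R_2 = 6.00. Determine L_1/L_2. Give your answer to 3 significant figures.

1.28

Wien's law gives T ∝ 1/λ_max, so T_1/T_2 = λ_2/λ_1 = 538/1240 = 0.4339.
Then L ∝ R²T⁴ gives L_1/L_2 = (6.00)² × (0.4339)⁴ = 36.00 × 0.03544 = 1.276.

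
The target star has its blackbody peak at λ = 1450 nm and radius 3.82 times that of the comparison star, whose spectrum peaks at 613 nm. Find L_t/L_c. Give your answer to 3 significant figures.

Wien's law gives T ∝ 1/λ_max, so T_t/T_c = λ_c/λ_t = 613/1450 = 0.4228.
Then L ∝ R²T⁴ gives L_t/L_c = (3.82)² × (0.4228)⁴ = 14.59 × 0.03194 = 0.4661.

0.466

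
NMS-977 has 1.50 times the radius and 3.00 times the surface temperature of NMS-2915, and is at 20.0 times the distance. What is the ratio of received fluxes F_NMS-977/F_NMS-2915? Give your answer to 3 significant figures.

0.456

L_NMS-977/L_NMS-2915 = (R_NMS-977/R_NMS-2915)²(T_NMS-977/T_NMS-2915)⁴ = (1.50)² × (3.00)⁴ = 182.2.
F_NMS-977/F_NMS-2915 = (L_NMS-977/L_NMS-2915)/(d_NMS-977/d_NMS-2915)² = 182.2 / (20.0)² = 0.4556.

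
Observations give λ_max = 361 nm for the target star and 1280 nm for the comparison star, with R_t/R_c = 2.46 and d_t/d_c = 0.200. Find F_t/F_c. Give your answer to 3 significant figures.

2.39×10^4

Wien's law: T_t/T_c = λ_c/λ_t = 1280/361 = 3.546.
L_t/L_c = (R_t/R_c)²(T_t/T_c)⁴ = (2.46)²(3.546)⁴ = 956.5.
F_t/F_c = (L_t/L_c)/(d_t/d_c)² = 956.5/(0.200)² = 2.391×10^4.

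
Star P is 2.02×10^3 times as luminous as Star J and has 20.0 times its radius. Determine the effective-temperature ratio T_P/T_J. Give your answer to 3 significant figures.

L ∝ R²T⁴ gives T ∝ (L/R²)^(1/4), so
T_P/T_J = (2.02×10^3 / 20.0²)^(1/4) = (5.050)^(1/4) = 1.499.

1.50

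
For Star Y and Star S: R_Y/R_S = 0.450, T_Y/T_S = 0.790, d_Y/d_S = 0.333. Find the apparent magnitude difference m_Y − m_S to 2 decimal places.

0.37

L_Y/L_S = (0.450)²(0.790)⁴ = 0.07887.
F_Y/F_S = (L_Y/L_S)/(d_Y/d_S)² = 0.07887/0.1109 = 0.7113.
m_Y − m_S = −2.5 log₁₀(0.7113) = 0.37.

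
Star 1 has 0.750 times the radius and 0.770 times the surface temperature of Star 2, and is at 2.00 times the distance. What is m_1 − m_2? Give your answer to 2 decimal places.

3.26

L_1/L_2 = (0.750)²(0.770)⁴ = 0.1977.
F_1/F_2 = (L_1/L_2)/(d_1/d_2)² = 0.1977/4.000 = 0.04943.
m_1 − m_2 = −2.5 log₁₀(0.04943) = 3.26.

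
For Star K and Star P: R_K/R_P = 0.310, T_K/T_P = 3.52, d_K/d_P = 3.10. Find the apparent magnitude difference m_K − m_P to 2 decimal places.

L_K/L_P = (0.310)²(3.52)⁴ = 14.75.
F_K/F_P = (L_K/L_P)/(d_K/d_P)² = 14.75/9.610 = 1.535.
m_K − m_P = −2.5 log₁₀(1.535) = -0.47.

-0.47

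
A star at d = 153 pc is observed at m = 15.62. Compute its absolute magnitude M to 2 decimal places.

9.70

M = m − 5 log₁₀(d/10 pc) = 15.62 − 5 log₁₀(153/10)
  = 15.62 − 5 × 1.185 = 15.62 − 5.92 = 9.70.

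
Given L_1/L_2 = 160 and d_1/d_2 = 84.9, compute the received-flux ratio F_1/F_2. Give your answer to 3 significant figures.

0.0222

F = L/(4πd²), so F_1/F_2 = (L_1/L_2) / (d_1/d_2)²
= 160 / (84.9)² = 160 / 7208 = 0.02220.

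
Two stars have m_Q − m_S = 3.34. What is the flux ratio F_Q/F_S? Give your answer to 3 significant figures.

0.0461

F_Q/F_S = 10^(−(m_Q − m_S)/2.5) = 10^(-3.34/2.5) = 10^-1.336 = 0.04613.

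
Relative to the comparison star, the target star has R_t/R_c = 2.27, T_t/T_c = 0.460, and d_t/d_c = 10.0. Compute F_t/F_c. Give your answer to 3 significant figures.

L_t/L_c = (R_t/R_c)²(T_t/T_c)⁴ = (2.27)² × (0.460)⁴ = 0.2307.
F_t/F_c = (L_t/L_c)/(d_t/d_c)² = 0.2307 / (10.0)² = 0.002307.

0.00231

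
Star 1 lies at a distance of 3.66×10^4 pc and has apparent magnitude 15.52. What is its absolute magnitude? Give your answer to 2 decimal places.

-2.30

M = m − 5 log₁₀(d/10 pc) = 15.52 − 5 log₁₀(3.66×10^4/10)
  = 15.52 − 5 × 3.563 = 15.52 − 17.82 = -2.30.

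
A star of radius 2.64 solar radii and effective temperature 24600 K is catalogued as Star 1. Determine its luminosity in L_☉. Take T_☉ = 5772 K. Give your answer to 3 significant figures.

2.30×10^3 L_☉

L/L_☉ = (R/R_☉)² (T/T_☉)⁴ = (2.64)² × (24600/5772)⁴
       = 6.970 × (4.262)⁴ = 6.970 × 329.9 = 2300.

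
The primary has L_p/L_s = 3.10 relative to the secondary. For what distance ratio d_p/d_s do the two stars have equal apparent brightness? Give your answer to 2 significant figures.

Equal flux requires L_p/d_p² = L_s/d_s², so d_p/d_s = √(L_p/L_s)
= √(3.10) = 1.761.

1.8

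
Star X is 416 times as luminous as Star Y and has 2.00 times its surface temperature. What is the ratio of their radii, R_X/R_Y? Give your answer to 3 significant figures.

L ∝ R²T⁴ gives R ∝ √L / T², so
R_X/R_Y = √(416) / (2.00)² = 20.40 / 4.000 = 5.099.

5.10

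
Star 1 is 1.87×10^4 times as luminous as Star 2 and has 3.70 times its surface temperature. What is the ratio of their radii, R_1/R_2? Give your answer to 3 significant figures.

L ∝ R²T⁴ gives R ∝ √L / T², so
R_1/R_2 = √(1.87×10^4) / (3.70)² = 136.7 / 13.69 = 9.989.

9.99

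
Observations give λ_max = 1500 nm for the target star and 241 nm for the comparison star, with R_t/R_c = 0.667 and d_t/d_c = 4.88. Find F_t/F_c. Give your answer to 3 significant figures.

1.24×10^-5

Wien's law: T_t/T_c = λ_c/λ_t = 241/1500 = 0.1607.
L_t/L_c = (R_t/R_c)²(T_t/T_c)⁴ = (0.667)²(0.1607)⁴ = 2.965×10^-4.
F_t/F_c = (L_t/L_c)/(d_t/d_c)² = 2.965×10^-4/(4.88)² = 1.245×10^-5.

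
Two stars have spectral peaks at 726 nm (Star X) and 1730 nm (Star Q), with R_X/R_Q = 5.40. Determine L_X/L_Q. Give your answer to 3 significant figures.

Wien's law gives T ∝ 1/λ_max, so T_X/T_Q = λ_Q/λ_X = 1730/726 = 2.383.
Then L ∝ R²T⁴ gives L_X/L_Q = (5.40)² × (2.383)⁴ = 29.16 × 32.24 = 940.2.

940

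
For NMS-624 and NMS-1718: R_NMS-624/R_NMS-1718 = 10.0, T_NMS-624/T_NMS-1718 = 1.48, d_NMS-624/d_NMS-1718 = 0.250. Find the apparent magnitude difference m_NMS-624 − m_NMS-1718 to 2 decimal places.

-9.71

L_NMS-624/L_NMS-1718 = (10.0)²(1.48)⁴ = 479.8.
F_NMS-624/F_NMS-1718 = (L_NMS-624/L_NMS-1718)/(d_NMS-624/d_NMS-1718)² = 479.8/0.06250 = 7677.
m_NMS-624 − m_NMS-1718 = −2.5 log₁₀(7677) = -9.71.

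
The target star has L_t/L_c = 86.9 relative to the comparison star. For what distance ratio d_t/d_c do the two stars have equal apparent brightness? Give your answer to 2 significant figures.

Equal flux requires L_t/d_t² = L_c/d_c², so d_t/d_c = √(L_t/L_c)
= √(86.9) = 9.322.

9.3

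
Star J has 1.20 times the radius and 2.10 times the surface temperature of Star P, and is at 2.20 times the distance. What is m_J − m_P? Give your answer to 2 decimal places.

-1.91

L_J/L_P = (1.20)²(2.10)⁴ = 28.01.
F_J/F_P = (L_J/L_P)/(d_J/d_P)² = 28.01/4.840 = 5.786.
m_J − m_P = −2.5 log₁₀(5.786) = -1.91.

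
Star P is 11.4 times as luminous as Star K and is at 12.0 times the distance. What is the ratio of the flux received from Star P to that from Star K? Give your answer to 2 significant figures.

0.079

F = L/(4πd²), so F_P/F_K = (L_P/L_K) / (d_P/d_K)²
= 11.4 / (12.0)² = 11.4 / 144.0 = 0.07917.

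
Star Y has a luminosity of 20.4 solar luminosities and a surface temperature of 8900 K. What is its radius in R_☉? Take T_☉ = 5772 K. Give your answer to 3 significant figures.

1.90 R_☉

R/R_☉ = √(L/L_☉) / (T/T_☉)² = √(20.4) / (1.542)²
       = 4.517 / 2.378 = 1.900.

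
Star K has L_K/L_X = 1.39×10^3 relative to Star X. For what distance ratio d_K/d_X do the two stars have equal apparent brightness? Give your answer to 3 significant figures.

37.3

Equal flux requires L_K/d_K² = L_X/d_X², so d_K/d_X = √(L_K/L_X)
= √(1.39×10^3) = 37.28.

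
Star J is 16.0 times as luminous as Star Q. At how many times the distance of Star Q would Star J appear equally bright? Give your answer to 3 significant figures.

Equal flux requires L_J/d_J² = L_Q/d_Q², so d_J/d_Q = √(L_J/L_Q)
= √(16.0) = 4.000.

4.00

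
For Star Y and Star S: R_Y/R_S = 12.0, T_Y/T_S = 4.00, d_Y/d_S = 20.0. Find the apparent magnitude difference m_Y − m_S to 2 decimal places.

-4.91

L_Y/L_S = (12.0)²(4.00)⁴ = 3.686×10^4.
F_Y/F_S = (L_Y/L_S)/(d_Y/d_S)² = 3.686×10^4/400.0 = 92.16.
m_Y − m_S = −2.5 log₁₀(92.16) = -4.91.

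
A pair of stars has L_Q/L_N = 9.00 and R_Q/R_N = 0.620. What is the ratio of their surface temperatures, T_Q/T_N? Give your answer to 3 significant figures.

L ∝ R²T⁴ gives T ∝ (L/R²)^(1/4), so
T_Q/T_N = (9.00 / 0.620²)^(1/4) = (23.41)^(1/4) = 2.200.

2.20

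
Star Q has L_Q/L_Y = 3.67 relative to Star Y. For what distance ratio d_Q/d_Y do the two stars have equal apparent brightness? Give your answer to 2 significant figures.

1.9

Equal flux requires L_Q/d_Q² = L_Y/d_Y², so d_Q/d_Y = √(L_Q/L_Y)
= √(3.67) = 1.916.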